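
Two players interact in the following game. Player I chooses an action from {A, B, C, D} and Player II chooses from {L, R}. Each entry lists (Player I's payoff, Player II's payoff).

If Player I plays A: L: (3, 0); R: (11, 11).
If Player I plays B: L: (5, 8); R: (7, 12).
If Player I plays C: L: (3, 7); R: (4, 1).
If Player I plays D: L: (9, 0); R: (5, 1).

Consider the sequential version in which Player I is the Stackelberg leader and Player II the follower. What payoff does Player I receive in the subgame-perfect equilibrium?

Solve by backward induction (Player I leads).
- A → Player II plays R (best of 0, 11); Player I gets 11.
- B → Player II plays R (best of 8, 12); Player I gets 7.
- C → Player II plays L (best of 7, 1); Player I gets 3.
- D → Player II plays R (best of 0, 1); Player I gets 5.
Player I's induced payoffs are 11, 7, 3, 5, so Player I commits to A. Subgame-perfect outcome: (A, R) with payoffs (11, 11).

11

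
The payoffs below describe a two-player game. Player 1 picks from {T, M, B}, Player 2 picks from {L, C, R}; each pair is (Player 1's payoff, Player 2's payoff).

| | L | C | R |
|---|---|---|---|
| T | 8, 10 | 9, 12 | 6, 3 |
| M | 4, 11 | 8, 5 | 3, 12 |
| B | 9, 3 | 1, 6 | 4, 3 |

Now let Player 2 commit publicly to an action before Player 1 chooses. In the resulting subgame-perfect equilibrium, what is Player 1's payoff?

9

Solve by backward induction (Player 2 leads).
- L: BR = B, leader payoff 3.
- C: BR = T, leader payoff 12.
- R: BR = T, leader payoff 3.
Player 2's induced payoffs are 3, 12, 3, so Player 2 commits to C. Subgame-perfect outcome: (T, C) with payoffs (9, 12).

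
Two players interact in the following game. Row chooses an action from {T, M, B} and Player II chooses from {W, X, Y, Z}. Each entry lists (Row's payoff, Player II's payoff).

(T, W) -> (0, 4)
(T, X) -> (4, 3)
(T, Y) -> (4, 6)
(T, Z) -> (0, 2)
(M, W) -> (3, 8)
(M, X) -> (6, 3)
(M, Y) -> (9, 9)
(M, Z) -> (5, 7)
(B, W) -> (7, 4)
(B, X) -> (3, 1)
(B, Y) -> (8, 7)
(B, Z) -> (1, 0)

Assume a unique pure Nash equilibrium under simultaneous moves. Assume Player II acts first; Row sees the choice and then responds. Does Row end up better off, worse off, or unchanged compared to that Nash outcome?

Solve by backward induction (Player II leads).
- W → Row plays B (best of 0, 3, 7); Player II gets 4.
- X → Row plays M (best of 4, 6, 3); Player II gets 3.
- Y → Row plays M (best of 4, 9, 8); Player II gets 9.
- Z → Row plays M (best of 0, 5, 1); Player II gets 7.
Player II's induced payoffs are 4, 3, 9, 7, so Player II commits to Y. Subgame-perfect outcome: (M, Y) with payoffs (9, 9).
Under simultaneous play:
Row's best replies: W→B; X→M; Y→M; Z→M.
Player II's best replies: T→Y; M→Y; B→Y.
The unique mutual best reply is (M, Y), giving (9, 9).
Row earns 9 sequentially versus 9 at the Nash outcome: unchanged.

unchanged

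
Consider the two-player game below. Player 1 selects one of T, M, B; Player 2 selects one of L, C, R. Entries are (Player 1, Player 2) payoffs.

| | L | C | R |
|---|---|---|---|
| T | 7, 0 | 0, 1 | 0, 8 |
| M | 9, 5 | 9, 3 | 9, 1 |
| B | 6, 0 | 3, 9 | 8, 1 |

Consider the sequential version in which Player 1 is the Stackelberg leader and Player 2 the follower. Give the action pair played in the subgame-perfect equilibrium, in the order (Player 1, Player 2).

(M, L)

Player 2 best-responds to each possible Player 1 move:
- T: BR = R, leader payoff 0.
- M: BR = L, leader payoff 9.
- B: BR = C, leader payoff 3.
Maximizing over 0, 9, 3, Player 1 chooses M. Subgame-perfect outcome: (M, L) with payoffs (9, 5).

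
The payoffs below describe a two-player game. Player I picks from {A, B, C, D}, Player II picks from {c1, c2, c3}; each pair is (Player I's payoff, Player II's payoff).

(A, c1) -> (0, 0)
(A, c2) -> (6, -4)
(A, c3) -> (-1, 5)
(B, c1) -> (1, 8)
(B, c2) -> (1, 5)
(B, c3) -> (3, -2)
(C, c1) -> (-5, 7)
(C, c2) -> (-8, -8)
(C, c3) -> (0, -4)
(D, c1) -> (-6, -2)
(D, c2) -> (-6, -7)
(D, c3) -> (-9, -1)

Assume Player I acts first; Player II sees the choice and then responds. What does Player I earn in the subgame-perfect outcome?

Work backward from Player II's decision.
- A: BR = c3, leader payoff -1.
- B: BR = c1, leader payoff 1.
- C: BR = c1, leader payoff -5.
- D: BR = c3, leader payoff -9.
Player I's induced payoffs are -1, 1, -5, -9, so Player I commits to B. Subgame-perfect outcome: (B, c1) with payoffs (1, 8).

1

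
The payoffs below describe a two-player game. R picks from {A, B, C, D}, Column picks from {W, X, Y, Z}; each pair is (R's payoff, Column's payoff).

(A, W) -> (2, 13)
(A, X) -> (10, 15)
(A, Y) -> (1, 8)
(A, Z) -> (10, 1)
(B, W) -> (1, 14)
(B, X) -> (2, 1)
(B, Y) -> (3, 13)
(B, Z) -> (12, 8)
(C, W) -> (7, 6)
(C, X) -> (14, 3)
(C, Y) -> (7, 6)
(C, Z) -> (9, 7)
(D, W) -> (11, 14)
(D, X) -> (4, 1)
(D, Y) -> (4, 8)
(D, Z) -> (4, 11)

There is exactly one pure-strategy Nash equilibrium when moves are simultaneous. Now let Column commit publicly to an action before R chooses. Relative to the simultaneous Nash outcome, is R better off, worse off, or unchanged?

Solve by backward induction (Column leads).
- W → R plays D (best of 2, 1, 7, 11); Column gets 14.
- X → R plays C (best of 10, 2, 14, 4); Column gets 3.
- Y → R plays C (best of 1, 3, 7, 4); Column gets 6.
- Z → R plays B (best of 10, 12, 9, 4); Column gets 8.
Among 14, 3, 6, 8, the best is 14 at W. Subgame-perfect outcome: (D, W) with payoffs (11, 14).
Under simultaneous play:
R's best replies: W→D; X→C; Y→C; Z→B.
Column's best replies: A→X; B→W; C→Z; D→W.
Only (D, W) has each player best-responding; Nash payoffs (11, 14).
R earns 11 sequentially versus 11 at the Nash outcome: unchanged.

unchanged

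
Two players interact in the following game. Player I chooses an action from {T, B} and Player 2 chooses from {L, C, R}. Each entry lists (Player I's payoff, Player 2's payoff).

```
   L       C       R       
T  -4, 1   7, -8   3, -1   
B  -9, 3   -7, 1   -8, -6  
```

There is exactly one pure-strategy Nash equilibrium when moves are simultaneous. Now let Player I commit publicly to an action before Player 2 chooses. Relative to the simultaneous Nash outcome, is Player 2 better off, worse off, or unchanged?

unchanged

Backward induction with Player I moving first.
- T: Player 2 compares 1, -8, -1 and picks L; Player I would get -4.
- B: Player 2 compares 3, 1, -6 and picks L; Player I would get -9.
Player I's induced payoffs are -4, -9, so Player I commits to T. Subgame-perfect outcome: (T, L) with payoffs (-4, 1).
Under simultaneous play:
Player I's best replies: L→T; C→T; R→T.
Player 2's best replies: T→L; B→L.
The unique mutual best reply is (T, L), giving (-4, 1).
Player 2 earns 1 sequentially versus 1 at the Nash outcome: unchanged.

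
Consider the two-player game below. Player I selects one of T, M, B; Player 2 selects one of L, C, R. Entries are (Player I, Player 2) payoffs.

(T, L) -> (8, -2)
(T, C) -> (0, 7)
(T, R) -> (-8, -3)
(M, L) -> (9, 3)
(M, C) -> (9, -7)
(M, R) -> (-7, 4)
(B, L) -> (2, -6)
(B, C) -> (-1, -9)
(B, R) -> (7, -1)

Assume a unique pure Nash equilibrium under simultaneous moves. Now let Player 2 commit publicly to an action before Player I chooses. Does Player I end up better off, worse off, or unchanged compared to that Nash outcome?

better off

Work backward from Player I's decision.
- L: BR = M, leader payoff 3.
- C: BR = M, leader payoff -7.
- R: BR = B, leader payoff -1.
Among 3, -7, -1, the best is 3 at L. Subgame-perfect outcome: (M, L) with payoffs (9, 3).
Now find the simultaneous Nash equilibrium.
Player I's best replies: L→M; C→M; R→B.
Player 2's best replies: T→C; M→R; B→R.
Only (B, R) has each player best-responding; Nash payoffs (7, -1).
Player I earns 9 sequentially versus 7 at the Nash outcome: better off.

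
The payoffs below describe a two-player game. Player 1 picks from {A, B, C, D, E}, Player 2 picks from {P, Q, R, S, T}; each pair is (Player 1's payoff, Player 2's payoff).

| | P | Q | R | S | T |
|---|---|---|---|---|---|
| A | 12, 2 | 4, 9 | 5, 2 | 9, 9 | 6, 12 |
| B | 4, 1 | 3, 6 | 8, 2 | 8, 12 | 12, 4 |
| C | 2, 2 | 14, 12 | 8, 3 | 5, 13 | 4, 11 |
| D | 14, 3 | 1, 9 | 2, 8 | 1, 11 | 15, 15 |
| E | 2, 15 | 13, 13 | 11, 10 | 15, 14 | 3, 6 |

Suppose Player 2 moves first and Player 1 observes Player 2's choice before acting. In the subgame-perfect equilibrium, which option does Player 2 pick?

Work backward from Player 1's decision.
- P: BR = D, leader payoff 3.
- Q: BR = C, leader payoff 12.
- R: BR = E, leader payoff 10.
- S: BR = E, leader payoff 14.
- T: BR = D, leader payoff 15.
Maximizing over 3, 12, 10, 14, 15, Player 2 chooses T. Subgame-perfect outcome: (D, T) with payoffs (15, 15).

T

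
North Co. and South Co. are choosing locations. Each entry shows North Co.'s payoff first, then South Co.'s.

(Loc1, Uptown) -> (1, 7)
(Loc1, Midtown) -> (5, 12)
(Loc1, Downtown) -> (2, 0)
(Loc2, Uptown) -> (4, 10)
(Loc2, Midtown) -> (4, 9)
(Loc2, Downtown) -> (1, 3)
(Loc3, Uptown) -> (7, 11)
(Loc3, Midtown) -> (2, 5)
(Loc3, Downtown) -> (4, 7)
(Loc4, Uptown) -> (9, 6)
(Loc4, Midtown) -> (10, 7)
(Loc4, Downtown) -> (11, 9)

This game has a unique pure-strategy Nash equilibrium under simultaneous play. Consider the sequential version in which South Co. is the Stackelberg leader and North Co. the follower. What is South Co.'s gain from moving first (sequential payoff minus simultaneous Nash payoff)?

0

Solve by backward induction (South Co. leads).
- Uptown: BR = Loc4, leader payoff 6.
- Midtown: BR = Loc4, leader payoff 7.
- Downtown: BR = Loc4, leader payoff 9.
Among 6, 7, 9, the best is 9 at Downtown. Subgame-perfect outcome: (Loc4, Downtown) with payoffs (11, 9).
For the simultaneous game, intersect best replies.
North Co.'s best replies: Uptown→Loc4; Midtown→Loc4; Downtown→Loc4.
South Co.'s best replies: Loc1→Midtown; Loc2→Uptown; Loc3→Uptown; Loc4→Downtown.
Only (Loc4, Downtown) has each player best-responding; Nash payoffs (11, 9).
South Co.'s commitment gain: 9 − 9 = 0.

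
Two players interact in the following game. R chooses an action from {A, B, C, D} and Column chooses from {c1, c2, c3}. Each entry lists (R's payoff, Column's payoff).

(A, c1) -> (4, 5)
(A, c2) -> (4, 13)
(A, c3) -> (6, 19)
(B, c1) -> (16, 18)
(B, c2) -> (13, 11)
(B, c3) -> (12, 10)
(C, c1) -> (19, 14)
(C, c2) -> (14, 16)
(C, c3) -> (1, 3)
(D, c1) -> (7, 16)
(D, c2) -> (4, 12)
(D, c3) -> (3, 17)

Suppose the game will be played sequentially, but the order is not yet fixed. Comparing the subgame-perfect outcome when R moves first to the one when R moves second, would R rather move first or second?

If R leads: Column's best replies are A→c3, B→c1, C→c2, D→c3; R's induced payoffs 6, 16, 14, 3; outcome (B, c1), payoffs (16, 18).
If Column leads: R's best replies are c1→C, c2→C, c3→B; Column's induced payoffs 14, 16, 10; outcome (C, c2), payoffs (14, 16).
R gets 16 moving first and 14 moving second, so R prefers to move first.

first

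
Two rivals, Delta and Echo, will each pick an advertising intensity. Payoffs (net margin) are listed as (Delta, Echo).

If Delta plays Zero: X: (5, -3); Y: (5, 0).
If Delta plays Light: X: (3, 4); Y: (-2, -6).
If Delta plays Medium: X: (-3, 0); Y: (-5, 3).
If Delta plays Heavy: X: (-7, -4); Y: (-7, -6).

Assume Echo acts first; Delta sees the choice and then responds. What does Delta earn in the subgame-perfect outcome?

Delta best-responds to each possible Echo move:
- X: BR = Zero, leader payoff -3.
- Y: BR = Zero, leader payoff 0.
Echo's induced payoffs are -3, 0, so Echo commits to Y. Subgame-perfect outcome: (Zero, Y) with payoffs (5, 0).

5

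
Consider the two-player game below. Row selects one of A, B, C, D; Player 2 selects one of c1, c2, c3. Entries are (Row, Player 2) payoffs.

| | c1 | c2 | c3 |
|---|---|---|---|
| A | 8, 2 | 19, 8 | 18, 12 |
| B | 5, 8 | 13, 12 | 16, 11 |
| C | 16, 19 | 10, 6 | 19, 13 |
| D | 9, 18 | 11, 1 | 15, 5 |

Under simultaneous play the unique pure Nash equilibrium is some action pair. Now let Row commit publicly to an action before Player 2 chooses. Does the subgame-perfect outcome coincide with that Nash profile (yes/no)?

no

Work backward from Player 2's decision.
- A: BR = c3, leader payoff 18.
- B: BR = c2, leader payoff 13.
- C: BR = c1, leader payoff 16.
- D: BR = c1, leader payoff 9.
Maximizing over 18, 13, 16, 9, Row chooses A. Subgame-perfect outcome: (A, c3) with payoffs (18, 12).
Now find the simultaneous Nash equilibrium.
Row's best replies: c1→C; c2→A; c3→C.
Player 2's best replies: A→c3; B→c2; C→c1; D→c1.
The unique mutual best reply is (C, c1), giving (16, 19).
Sequential outcome (A, c3) differs from the Nash profile (C, c1).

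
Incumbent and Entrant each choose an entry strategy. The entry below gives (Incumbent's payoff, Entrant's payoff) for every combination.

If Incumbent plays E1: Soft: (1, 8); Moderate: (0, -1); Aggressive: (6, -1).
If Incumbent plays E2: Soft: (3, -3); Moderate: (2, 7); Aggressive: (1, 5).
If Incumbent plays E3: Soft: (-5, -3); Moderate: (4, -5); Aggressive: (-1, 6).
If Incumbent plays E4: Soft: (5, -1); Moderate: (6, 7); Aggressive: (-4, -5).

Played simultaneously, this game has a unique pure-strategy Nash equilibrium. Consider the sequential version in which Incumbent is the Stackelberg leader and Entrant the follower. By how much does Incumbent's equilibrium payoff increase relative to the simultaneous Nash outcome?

0

Solve by backward induction (Incumbent leads).
- E1: Entrant compares 8, -1, -1 and picks Soft; Incumbent would get 1.
- E2: Entrant compares -3, 7, 5 and picks Moderate; Incumbent would get 2.
- E3: Entrant compares -3, -5, 6 and picks Aggressive; Incumbent would get -1.
- E4: Entrant compares -1, 7, -5 and picks Moderate; Incumbent would get 6.
Maximizing over 1, 2, -1, 6, Incumbent chooses E4. Subgame-perfect outcome: (E4, Moderate) with payoffs (6, 7).
Under simultaneous play:
Incumbent's best replies: Soft→E4; Moderate→E4; Aggressive→E1.
Entrant's best replies: E1→Soft; E2→Moderate; E3→Aggressive; E4→Moderate.
The unique mutual best reply is (E4, Moderate), giving (6, 7).
Incumbent's commitment gain: 6 − 6 = 0.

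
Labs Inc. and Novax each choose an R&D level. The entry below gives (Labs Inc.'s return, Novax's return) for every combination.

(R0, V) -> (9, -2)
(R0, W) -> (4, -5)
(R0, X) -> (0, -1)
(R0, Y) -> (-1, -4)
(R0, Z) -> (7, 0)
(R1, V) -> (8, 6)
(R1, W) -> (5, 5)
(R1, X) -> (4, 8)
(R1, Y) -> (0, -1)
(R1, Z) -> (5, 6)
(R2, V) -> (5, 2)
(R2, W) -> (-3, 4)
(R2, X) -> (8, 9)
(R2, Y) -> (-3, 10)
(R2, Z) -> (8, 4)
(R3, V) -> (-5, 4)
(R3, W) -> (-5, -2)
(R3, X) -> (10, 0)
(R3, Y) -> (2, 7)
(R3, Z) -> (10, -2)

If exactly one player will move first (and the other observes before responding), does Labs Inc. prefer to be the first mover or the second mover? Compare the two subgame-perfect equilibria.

If Labs Inc. leads: Novax's best replies are R0→Z, R1→X, R2→Y, R3→Y; Labs Inc.'s induced payoffs 7, 4, -3, 2; outcome (R0, Z), payoffs (7, 0).
If Novax leads: Labs Inc.'s best replies are V→R0, W→R1, X→R3, Y→R3, Z→R3; Novax's induced payoffs -2, 5, 0, 7, -2; outcome (R3, Y), payoffs (2, 7).
Labs Inc. gets 7 moving first and 2 moving second, so Labs Inc. prefers to move first.

first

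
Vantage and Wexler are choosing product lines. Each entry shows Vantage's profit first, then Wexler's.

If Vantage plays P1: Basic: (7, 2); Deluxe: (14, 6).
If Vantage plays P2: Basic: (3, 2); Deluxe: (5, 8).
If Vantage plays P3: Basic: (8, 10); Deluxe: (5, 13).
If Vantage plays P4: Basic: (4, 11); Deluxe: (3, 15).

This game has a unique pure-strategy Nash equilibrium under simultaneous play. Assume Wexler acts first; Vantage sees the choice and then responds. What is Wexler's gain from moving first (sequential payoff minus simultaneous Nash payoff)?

Backward induction with Wexler moving first.
- Basic: Vantage compares 7, 3, 8, 4 and picks P3; Wexler would get 10.
- Deluxe: Vantage compares 14, 5, 5, 3 and picks P1; Wexler would get 6.
Maximizing over 10, 6, Wexler chooses Basic. Subgame-perfect outcome: (P3, Basic) with payoffs (8, 10).
Now find the simultaneous Nash equilibrium.
Vantage's best replies: Basic→P3; Deluxe→P1.
Wexler's best replies: P1→Deluxe; P2→Deluxe; P3→Deluxe; P4→Deluxe.
The unique mutual best reply is (P1, Deluxe), giving (14, 6).
Wexler's commitment gain: 10 − 6 = 4.

4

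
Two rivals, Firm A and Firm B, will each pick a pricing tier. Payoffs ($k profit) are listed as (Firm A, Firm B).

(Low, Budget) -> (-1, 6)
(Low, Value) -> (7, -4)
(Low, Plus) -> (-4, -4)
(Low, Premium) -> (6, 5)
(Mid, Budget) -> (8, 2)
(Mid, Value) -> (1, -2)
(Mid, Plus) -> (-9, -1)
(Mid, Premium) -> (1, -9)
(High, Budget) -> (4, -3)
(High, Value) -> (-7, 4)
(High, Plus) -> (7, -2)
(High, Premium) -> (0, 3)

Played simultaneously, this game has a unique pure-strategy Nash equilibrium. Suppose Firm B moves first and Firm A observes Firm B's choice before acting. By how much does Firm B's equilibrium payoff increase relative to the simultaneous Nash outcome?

Backward induction with Firm B moving first.
- Budget: BR = Mid, leader payoff 2.
- Value: BR = Low, leader payoff -4.
- Plus: BR = High, leader payoff -2.
- Premium: BR = Low, leader payoff 5.
Maximizing over 2, -4, -2, 5, Firm B chooses Premium. Subgame-perfect outcome: (Low, Premium) with payoffs (6, 5).
Under simultaneous play:
Firm A's best replies: Budget→Mid; Value→Low; Plus→High; Premium→Low.
Firm B's best replies: Low→Budget; Mid→Budget; High→Value.
The unique mutual best reply is (Mid, Budget), giving (8, 2).
Firm B's commitment gain: 5 − 2 = 3.

3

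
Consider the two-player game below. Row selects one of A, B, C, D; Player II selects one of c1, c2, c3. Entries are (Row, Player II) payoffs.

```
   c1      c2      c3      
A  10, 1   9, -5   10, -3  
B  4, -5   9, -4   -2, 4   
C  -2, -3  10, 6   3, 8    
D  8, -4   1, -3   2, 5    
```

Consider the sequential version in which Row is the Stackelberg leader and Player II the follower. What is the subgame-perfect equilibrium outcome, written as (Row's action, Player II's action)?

Player II best-responds to each possible Row move:
- A → Player II plays c1 (best of 1, -5, -3); Row gets 10.
- B → Player II plays c3 (best of -5, -4, 4); Row gets -2.
- C → Player II plays c3 (best of -3, 6, 8); Row gets 3.
- D → Player II plays c3 (best of -4, -3, 5); Row gets 2.
Among 10, -2, 3, 2, the best is 10 at A. Subgame-perfect outcome: (A, c1) with payoffs (10, 1).

(A, c1)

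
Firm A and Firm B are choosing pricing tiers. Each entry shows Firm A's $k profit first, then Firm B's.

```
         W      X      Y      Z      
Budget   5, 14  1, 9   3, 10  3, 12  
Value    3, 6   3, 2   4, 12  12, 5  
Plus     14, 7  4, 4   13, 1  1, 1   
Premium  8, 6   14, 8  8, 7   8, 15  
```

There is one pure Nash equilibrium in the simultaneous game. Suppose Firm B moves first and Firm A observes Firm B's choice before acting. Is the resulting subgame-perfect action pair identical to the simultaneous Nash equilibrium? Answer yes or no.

Backward induction with Firm B moving first.
- W: BR = Plus, leader payoff 7.
- X: BR = Premium, leader payoff 8.
- Y: BR = Plus, leader payoff 1.
- Z: BR = Value, leader payoff 5.
Among 7, 8, 1, 5, the best is 8 at X. Subgame-perfect outcome: (Premium, X) with payoffs (14, 8).
Now find the simultaneous Nash equilibrium.
Firm A's best replies: W→Plus; X→Premium; Y→Plus; Z→Value.
Firm B's best replies: Budget→W; Value→Y; Plus→W; Premium→Z.
The unique mutual best reply is (Plus, W), giving (14, 7).
Sequential outcome (Premium, X) differs from the Nash profile (Plus, W).

no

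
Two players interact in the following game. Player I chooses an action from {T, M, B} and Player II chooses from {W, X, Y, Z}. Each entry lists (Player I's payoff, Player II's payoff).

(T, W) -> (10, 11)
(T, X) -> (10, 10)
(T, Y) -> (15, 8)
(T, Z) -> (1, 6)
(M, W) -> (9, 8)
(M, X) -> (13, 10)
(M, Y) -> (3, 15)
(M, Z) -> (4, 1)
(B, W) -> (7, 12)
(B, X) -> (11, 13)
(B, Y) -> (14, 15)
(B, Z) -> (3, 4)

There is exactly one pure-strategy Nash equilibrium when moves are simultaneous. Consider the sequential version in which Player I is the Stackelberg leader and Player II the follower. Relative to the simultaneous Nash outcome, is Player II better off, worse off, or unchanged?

Work backward from Player II's decision.
- T → Player II plays W (best of 11, 10, 8, 6); Player I gets 10.
- M → Player II plays Y (best of 8, 10, 15, 1); Player I gets 3.
- B → Player II plays Y (best of 12, 13, 15, 4); Player I gets 14.
Among 10, 3, 14, the best is 14 at B. Subgame-perfect outcome: (B, Y) with payoffs (14, 15).
Now find the simultaneous Nash equilibrium.
Player I's best replies: W→T; X→M; Y→T; Z→M.
Player II's best replies: T→W; M→Y; B→Y.
The unique mutual best reply is (T, W), giving (10, 11).
Player II earns 15 sequentially versus 11 at the Nash outcome: better off.

better off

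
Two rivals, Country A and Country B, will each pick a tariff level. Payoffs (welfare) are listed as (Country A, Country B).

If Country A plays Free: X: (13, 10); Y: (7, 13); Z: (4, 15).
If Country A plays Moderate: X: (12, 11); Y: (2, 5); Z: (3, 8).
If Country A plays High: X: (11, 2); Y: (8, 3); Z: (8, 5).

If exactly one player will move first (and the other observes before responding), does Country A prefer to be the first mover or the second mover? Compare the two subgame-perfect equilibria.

If Country A leads: Country B's best replies are Free→Z, Moderate→X, High→Z; Country A's induced payoffs 4, 12, 8; outcome (Moderate, X), payoffs (12, 11).
If Country B leads: Country A's best replies are X→Free, Y→High, Z→High; Country B's induced payoffs 10, 3, 5; outcome (Free, X), payoffs (13, 10).
Country A gets 12 moving first and 13 moving second, so Country A prefers to move second.

second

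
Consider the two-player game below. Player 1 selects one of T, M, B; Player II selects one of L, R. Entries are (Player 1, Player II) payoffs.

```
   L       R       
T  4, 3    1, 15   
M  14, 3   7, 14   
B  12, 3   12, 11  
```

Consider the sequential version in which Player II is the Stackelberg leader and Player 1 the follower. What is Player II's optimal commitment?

R

Work backward from Player 1's decision.
- L: Player 1 compares 4, 14, 12 and picks M; Player II would get 3.
- R: Player 1 compares 1, 7, 12 and picks B; Player II would get 11.
Maximizing over 3, 11, Player II chooses R. Subgame-perfect outcome: (B, R) with payoffs (12, 11).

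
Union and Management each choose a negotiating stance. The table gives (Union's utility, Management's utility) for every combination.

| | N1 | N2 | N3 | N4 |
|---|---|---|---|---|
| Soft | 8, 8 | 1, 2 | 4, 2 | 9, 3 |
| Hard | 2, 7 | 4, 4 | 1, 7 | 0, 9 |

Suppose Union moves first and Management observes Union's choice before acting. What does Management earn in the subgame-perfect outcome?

Management best-responds to each possible Union move:
- Soft → Management plays N1 (best of 8, 2, 2, 3); Union gets 8.
- Hard → Management plays N4 (best of 7, 4, 7, 9); Union gets 0.
Among 8, 0, the best is 8 at Soft. Subgame-perfect outcome: (Soft, N1) with payoffs (8, 8).

8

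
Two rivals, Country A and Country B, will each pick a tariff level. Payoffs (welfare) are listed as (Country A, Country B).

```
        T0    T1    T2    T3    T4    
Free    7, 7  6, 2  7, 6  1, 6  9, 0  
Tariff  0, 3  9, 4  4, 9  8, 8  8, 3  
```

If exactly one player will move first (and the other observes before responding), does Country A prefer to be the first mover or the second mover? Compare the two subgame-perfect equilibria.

second

If Country A leads: Country B's best replies are Free→T0, Tariff→T2; Country A's induced payoffs 7, 4; outcome (Free, T0), payoffs (7, 7).
If Country B leads: Country A's best replies are T0→Free, T1→Tariff, T2→Free, T3→Tariff, T4→Free; Country B's induced payoffs 7, 4, 6, 8, 0; outcome (Tariff, T3), payoffs (8, 8).
Country A gets 7 moving first and 8 moving second, so Country A prefers to move second.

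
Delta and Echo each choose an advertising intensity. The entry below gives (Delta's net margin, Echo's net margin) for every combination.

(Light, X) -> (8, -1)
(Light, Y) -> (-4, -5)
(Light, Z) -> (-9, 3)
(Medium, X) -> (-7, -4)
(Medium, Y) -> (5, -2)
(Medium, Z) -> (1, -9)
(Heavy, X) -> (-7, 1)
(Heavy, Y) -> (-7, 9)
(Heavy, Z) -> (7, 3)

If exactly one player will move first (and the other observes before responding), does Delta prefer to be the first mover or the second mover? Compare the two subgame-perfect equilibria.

If Delta leads: Echo's best replies are Light→Z, Medium→Y, Heavy→Y; Delta's induced payoffs -9, 5, -7; outcome (Medium, Y), payoffs (5, -2).
If Echo leads: Delta's best replies are X→Light, Y→Medium, Z→Heavy; Echo's induced payoffs -1, -2, 3; outcome (Heavy, Z), payoffs (7, 3).
Delta gets 5 moving first and 7 moving second, so Delta prefers to move second.

second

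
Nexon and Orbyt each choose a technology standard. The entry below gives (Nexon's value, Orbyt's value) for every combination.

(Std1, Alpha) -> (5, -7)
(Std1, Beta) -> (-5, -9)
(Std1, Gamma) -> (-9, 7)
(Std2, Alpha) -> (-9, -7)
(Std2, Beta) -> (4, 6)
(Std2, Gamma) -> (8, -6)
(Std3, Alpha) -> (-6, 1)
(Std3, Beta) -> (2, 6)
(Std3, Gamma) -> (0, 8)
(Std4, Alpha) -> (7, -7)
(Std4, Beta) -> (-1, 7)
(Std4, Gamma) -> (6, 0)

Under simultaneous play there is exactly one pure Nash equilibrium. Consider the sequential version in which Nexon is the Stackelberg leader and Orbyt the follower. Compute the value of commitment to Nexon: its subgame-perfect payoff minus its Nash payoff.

Solve by backward induction (Nexon leads).
- Std1: Orbyt compares -7, -9, 7 and picks Gamma; Nexon would get -9.
- Std2: Orbyt compares -7, 6, -6 and picks Beta; Nexon would get 4.
- Std3: Orbyt compares 1, 6, 8 and picks Gamma; Nexon would get 0.
- Std4: Orbyt compares -7, 7, 0 and picks Beta; Nexon would get -1.
Maximizing over -9, 4, 0, -1, Nexon chooses Std2. Subgame-perfect outcome: (Std2, Beta) with payoffs (4, 6).
Under simultaneous play:
Nexon's best replies: Alpha→Std4; Beta→Std2; Gamma→Std2.
Orbyt's best replies: Std1→Gamma; Std2→Beta; Std3→Gamma; Std4→Beta.
Only (Std2, Beta) has each player best-responding; Nash payoffs (4, 6).
Nexon's commitment gain: 4 − 4 = 0.

0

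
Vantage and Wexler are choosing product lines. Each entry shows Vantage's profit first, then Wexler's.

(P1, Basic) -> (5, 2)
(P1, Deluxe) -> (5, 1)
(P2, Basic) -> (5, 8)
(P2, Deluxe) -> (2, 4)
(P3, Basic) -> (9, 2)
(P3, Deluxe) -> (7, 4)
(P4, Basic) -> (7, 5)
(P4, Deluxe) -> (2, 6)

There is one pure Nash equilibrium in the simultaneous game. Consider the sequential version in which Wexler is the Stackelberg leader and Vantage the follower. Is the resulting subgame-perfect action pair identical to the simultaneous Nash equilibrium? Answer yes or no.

yes

Solve by backward induction (Wexler leads).
- Basic: BR = P3, leader payoff 2.
- Deluxe: BR = P3, leader payoff 4.
Wexler's induced payoffs are 2, 4, so Wexler commits to Deluxe. Subgame-perfect outcome: (P3, Deluxe) with payoffs (7, 4).
For the simultaneous game, intersect best replies.
Vantage's best replies: Basic→P3; Deluxe→P3.
Wexler's best replies: P1→Basic; P2→Basic; P3→Deluxe; P4→Deluxe.
Only (P3, Deluxe) has each player best-responding; Nash payoffs (7, 4).
Sequential outcome (P3, Deluxe) coincides with the Nash profile (P3, Deluxe).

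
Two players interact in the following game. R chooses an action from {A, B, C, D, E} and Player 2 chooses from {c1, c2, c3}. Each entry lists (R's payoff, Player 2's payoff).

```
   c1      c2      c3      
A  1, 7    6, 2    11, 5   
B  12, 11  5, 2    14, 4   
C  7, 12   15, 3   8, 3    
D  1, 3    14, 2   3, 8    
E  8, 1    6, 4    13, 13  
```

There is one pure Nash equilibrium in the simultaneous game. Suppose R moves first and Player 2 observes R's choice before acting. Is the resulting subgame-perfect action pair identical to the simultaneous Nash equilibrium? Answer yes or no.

Player 2 best-responds to each possible R move:
- A: BR = c1, leader payoff 1.
- B: BR = c1, leader payoff 12.
- C: BR = c1, leader payoff 7.
- D: BR = c3, leader payoff 3.
- E: BR = c3, leader payoff 13.
Maximizing over 1, 12, 7, 3, 13, R chooses E. Subgame-perfect outcome: (E, c3) with payoffs (13, 13).
For the simultaneous game, intersect best replies.
R's best replies: c1→B; c2→C; c3→B.
Player 2's best replies: A→c1; B→c1; C→c1; D→c3; E→c3.
The unique mutual best reply is (B, c1), giving (12, 11).
Sequential outcome (E, c3) differs from the Nash profile (B, c1).

no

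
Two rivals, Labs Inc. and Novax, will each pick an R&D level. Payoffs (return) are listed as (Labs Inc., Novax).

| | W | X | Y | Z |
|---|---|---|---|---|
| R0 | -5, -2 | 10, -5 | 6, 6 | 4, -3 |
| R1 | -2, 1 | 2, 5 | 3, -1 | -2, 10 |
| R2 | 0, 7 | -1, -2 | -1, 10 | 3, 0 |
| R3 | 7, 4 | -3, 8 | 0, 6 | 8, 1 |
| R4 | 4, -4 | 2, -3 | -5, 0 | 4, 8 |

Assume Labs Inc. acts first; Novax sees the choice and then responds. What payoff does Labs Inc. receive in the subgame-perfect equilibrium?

6

Novax best-responds to each possible Labs Inc. move:
- R0: BR = Y, leader payoff 6.
- R1: BR = Z, leader payoff -2.
- R2: BR = Y, leader payoff -1.
- R3: BR = X, leader payoff -3.
- R4: BR = Z, leader payoff 4.
Among 6, -2, -1, -3, 4, the best is 6 at R0. Subgame-perfect outcome: (R0, Y) with payoffs (6, 6).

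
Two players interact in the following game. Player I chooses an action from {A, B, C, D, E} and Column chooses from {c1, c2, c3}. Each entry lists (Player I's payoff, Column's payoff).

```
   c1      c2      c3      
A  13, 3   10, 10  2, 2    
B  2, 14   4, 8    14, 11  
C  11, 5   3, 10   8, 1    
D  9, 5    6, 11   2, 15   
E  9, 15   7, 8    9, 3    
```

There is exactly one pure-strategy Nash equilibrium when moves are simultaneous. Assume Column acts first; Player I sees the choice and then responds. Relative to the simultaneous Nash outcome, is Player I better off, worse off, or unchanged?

Work backward from Player I's decision.
- c1: BR = A, leader payoff 3.
- c2: BR = A, leader payoff 10.
- c3: BR = B, leader payoff 11.
Among 3, 10, 11, the best is 11 at c3. Subgame-perfect outcome: (B, c3) with payoffs (14, 11).
Now find the simultaneous Nash equilibrium.
Player I's best replies: c1→A; c2→A; c3→B.
Column's best replies: A→c2; B→c1; C→c2; D→c3; E→c1.
The unique mutual best reply is (A, c2), giving (10, 10).
Player I earns 14 sequentially versus 10 at the Nash outcome: better off.

better off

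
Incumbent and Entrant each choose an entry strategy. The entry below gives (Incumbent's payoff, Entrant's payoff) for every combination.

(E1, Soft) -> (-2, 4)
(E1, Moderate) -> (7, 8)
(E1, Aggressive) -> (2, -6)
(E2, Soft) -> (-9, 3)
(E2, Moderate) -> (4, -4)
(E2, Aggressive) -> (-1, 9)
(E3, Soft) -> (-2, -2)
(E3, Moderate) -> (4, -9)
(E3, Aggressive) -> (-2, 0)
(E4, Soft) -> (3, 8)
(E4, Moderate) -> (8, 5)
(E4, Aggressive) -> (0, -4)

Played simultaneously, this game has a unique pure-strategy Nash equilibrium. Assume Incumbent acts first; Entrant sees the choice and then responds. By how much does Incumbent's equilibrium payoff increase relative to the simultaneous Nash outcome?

Work backward from Entrant's decision.
- E1 → Entrant plays Moderate (best of 4, 8, -6); Incumbent gets 7.
- E2 → Entrant plays Aggressive (best of 3, -4, 9); Incumbent gets -1.
- E3 → Entrant plays Aggressive (best of -2, -9, 0); Incumbent gets -2.
- E4 → Entrant plays Soft (best of 8, 5, -4); Incumbent gets 3.
Maximizing over 7, -1, -2, 3, Incumbent chooses E1. Subgame-perfect outcome: (E1, Moderate) with payoffs (7, 8).
Under simultaneous play:
Incumbent's best replies: Soft→E4; Moderate→E4; Aggressive→E1.
Entrant's best replies: E1→Moderate; E2→Aggressive; E3→Aggressive; E4→Soft.
Only (E4, Soft) has each player best-responding; Nash payoffs (3, 8).
Incumbent's commitment gain: 7 − 3 = 4.

4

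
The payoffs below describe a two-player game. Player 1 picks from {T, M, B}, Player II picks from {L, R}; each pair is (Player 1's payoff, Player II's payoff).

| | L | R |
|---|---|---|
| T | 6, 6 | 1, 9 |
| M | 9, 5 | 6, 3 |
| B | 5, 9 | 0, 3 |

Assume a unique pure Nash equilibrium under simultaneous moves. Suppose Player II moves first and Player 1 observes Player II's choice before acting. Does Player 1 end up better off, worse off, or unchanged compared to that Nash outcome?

unchanged

Player 1 best-responds to each possible Player II move:
- L: Player 1 compares 6, 9, 5 and picks M; Player II would get 5.
- R: Player 1 compares 1, 6, 0 and picks M; Player II would get 3.
Maximizing over 5, 3, Player II chooses L. Subgame-perfect outcome: (M, L) with payoffs (9, 5).
For the simultaneous game, intersect best replies.
Player 1's best replies: L→M; R→M.
Player II's best replies: T→R; M→L; B→L.
Only (M, L) has each player best-responding; Nash payoffs (9, 5).
Player 1 earns 9 sequentially versus 9 at the Nash outcome: unchanged.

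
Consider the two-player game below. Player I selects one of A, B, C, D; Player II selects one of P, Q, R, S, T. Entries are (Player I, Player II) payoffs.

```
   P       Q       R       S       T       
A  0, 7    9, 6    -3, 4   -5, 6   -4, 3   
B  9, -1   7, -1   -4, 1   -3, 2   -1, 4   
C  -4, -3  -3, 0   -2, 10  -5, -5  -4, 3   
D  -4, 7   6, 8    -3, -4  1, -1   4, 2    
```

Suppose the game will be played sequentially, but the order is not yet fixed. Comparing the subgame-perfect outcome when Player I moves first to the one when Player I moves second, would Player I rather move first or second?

If Player I leads: Player II's best replies are A→P, B→T, C→R, D→Q; Player I's induced payoffs 0, -1, -2, 6; outcome (D, Q), payoffs (6, 8).
If Player II leads: Player I's best replies are P→B, Q→A, R→C, S→D, T→D; Player II's induced payoffs -1, 6, 10, -1, 2; outcome (C, R), payoffs (-2, 10).
Player I gets 6 moving first and -2 moving second, so Player I prefers to move first.

first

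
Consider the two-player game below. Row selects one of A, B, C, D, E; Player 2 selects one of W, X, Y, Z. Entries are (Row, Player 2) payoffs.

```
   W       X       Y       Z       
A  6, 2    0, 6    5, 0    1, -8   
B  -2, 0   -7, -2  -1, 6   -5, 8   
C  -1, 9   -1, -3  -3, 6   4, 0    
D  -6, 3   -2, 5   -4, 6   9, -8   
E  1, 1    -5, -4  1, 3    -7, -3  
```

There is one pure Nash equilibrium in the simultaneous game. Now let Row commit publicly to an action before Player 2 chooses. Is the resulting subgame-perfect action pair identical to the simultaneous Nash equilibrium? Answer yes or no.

no

Work backward from Player 2's decision.
- A → Player 2 plays X (best of 2, 6, 0, -8); Row gets 0.
- B → Player 2 plays Z (best of 0, -2, 6, 8); Row gets -5.
- C → Player 2 plays W (best of 9, -3, 6, 0); Row gets -1.
- D → Player 2 plays Y (best of 3, 5, 6, -8); Row gets -4.
- E → Player 2 plays Y (best of 1, -4, 3, -3); Row gets 1.
Among 0, -5, -1, -4, 1, the best is 1 at E. Subgame-perfect outcome: (E, Y) with payoffs (1, 3).
Under simultaneous play:
Row's best replies: W→A; X→A; Y→A; Z→D.
Player 2's best replies: A→X; B→Z; C→W; D→Y; E→Y.
Only (A, X) has each player best-responding; Nash payoffs (0, 6).
Sequential outcome (E, Y) differs from the Nash profile (A, X).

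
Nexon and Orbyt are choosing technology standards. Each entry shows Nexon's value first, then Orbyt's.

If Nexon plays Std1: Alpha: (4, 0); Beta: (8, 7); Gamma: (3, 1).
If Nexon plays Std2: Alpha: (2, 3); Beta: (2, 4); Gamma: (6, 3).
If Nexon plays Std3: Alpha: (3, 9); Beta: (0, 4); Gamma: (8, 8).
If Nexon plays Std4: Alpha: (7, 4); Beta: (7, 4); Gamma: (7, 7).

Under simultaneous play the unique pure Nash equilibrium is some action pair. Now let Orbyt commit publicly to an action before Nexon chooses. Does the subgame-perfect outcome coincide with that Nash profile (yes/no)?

no

Backward induction with Orbyt moving first.
- Alpha: Nexon compares 4, 2, 3, 7 and picks Std4; Orbyt would get 4.
- Beta: Nexon compares 8, 2, 0, 7 and picks Std1; Orbyt would get 7.
- Gamma: Nexon compares 3, 6, 8, 7 and picks Std3; Orbyt would get 8.
Among 4, 7, 8, the best is 8 at Gamma. Subgame-perfect outcome: (Std3, Gamma) with payoffs (8, 8).
Now find the simultaneous Nash equilibrium.
Nexon's best replies: Alpha→Std4; Beta→Std1; Gamma→Std3.
Orbyt's best replies: Std1→Beta; Std2→Beta; Std3→Alpha; Std4→Gamma.
The unique mutual best reply is (Std1, Beta), giving (8, 7).
Sequential outcome (Std3, Gamma) differs from the Nash profile (Std1, Beta).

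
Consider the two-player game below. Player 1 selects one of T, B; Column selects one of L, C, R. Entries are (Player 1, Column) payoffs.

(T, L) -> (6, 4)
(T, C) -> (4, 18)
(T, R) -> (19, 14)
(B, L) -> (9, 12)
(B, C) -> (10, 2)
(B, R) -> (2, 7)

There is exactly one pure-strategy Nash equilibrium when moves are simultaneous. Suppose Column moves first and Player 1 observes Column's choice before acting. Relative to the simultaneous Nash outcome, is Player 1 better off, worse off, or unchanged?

Work backward from Player 1's decision.
- L → Player 1 plays B (best of 6, 9); Column gets 12.
- C → Player 1 plays B (best of 4, 10); Column gets 2.
- R → Player 1 plays T (best of 19, 2); Column gets 14.
Column's induced payoffs are 12, 2, 14, so Column commits to R. Subgame-perfect outcome: (T, R) with payoffs (19, 14).
For the simultaneous game, intersect best replies.
Player 1's best replies: L→B; C→B; R→T.
Column's best replies: T→C; B→L.
The unique mutual best reply is (B, L), giving (9, 12).
Player 1 earns 19 sequentially versus 9 at the Nash outcome: better off.

better off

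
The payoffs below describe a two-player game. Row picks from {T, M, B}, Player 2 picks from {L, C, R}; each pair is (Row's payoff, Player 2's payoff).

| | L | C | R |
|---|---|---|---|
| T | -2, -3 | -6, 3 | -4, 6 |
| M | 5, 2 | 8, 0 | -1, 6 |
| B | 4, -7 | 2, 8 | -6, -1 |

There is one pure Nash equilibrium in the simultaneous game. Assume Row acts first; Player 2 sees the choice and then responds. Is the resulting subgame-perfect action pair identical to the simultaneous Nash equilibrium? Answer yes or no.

no

Backward induction with Row moving first.
- T → Player 2 plays R (best of -3, 3, 6); Row gets -4.
- M → Player 2 plays R (best of 2, 0, 6); Row gets -1.
- B → Player 2 plays C (best of -7, 8, -1); Row gets 2.
Among -4, -1, 2, the best is 2 at B. Subgame-perfect outcome: (B, C) with payoffs (2, 8).
For the simultaneous game, intersect best replies.
Row's best replies: L→M; C→M; R→M.
Player 2's best replies: T→R; M→R; B→C.
Only (M, R) has each player best-responding; Nash payoffs (-1, 6).
Sequential outcome (B, C) differs from the Nash profile (M, R).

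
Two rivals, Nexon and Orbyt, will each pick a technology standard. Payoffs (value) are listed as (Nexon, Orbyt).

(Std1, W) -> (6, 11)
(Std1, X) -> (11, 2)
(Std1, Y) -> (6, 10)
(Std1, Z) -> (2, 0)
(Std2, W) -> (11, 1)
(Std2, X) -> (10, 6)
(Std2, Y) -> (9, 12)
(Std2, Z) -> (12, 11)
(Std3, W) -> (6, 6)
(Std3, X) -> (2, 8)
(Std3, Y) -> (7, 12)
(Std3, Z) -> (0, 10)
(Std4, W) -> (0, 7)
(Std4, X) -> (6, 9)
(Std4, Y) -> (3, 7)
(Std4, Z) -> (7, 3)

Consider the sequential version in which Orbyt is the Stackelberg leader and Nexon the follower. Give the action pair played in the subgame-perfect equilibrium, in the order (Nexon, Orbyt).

Solve by backward induction (Orbyt leads).
- W → Nexon plays Std2 (best of 6, 11, 6, 0); Orbyt gets 1.
- X → Nexon plays Std1 (best of 11, 10, 2, 6); Orbyt gets 2.
- Y → Nexon plays Std2 (best of 6, 9, 7, 3); Orbyt gets 12.
- Z → Nexon plays Std2 (best of 2, 12, 0, 7); Orbyt gets 11.
Orbyt's induced payoffs are 1, 2, 12, 11, so Orbyt commits to Y. Subgame-perfect outcome: (Std2, Y) with payoffs (9, 12).

(Std2, Y)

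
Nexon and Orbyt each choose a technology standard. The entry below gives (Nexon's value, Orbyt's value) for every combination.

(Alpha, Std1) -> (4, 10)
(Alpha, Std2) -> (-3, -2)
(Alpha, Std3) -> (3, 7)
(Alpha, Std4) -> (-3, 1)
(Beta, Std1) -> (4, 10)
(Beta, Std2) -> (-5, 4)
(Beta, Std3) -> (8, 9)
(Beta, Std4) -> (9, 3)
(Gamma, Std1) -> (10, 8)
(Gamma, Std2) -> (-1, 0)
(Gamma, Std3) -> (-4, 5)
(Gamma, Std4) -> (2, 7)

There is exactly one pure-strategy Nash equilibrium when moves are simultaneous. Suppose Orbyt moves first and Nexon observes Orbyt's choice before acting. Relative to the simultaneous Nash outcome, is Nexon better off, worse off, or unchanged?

Backward induction with Orbyt moving first.
- Std1: Nexon compares 4, 4, 10 and picks Gamma; Orbyt would get 8.
- Std2: Nexon compares -3, -5, -1 and picks Gamma; Orbyt would get 0.
- Std3: Nexon compares 3, 8, -4 and picks Beta; Orbyt would get 9.
- Std4: Nexon compares -3, 9, 2 and picks Beta; Orbyt would get 3.
Maximizing over 8, 0, 9, 3, Orbyt chooses Std3. Subgame-perfect outcome: (Beta, Std3) with payoffs (8, 9).
Now find the simultaneous Nash equilibrium.
Nexon's best replies: Std1→Gamma; Std2→Gamma; Std3→Beta; Std4→Beta.
Orbyt's best replies: Alpha→Std1; Beta→Std1; Gamma→Std1.
Only (Gamma, Std1) has each player best-responding; Nash payoffs (10, 8).
Nexon earns 8 sequentially versus 10 at the Nash outcome: worse off.

worse off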